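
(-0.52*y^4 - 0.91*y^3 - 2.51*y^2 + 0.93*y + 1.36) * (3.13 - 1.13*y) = 0.5876*y^5 - 0.5993*y^4 - 0.0120000000000005*y^3 - 8.9072*y^2 + 1.3741*y + 4.2568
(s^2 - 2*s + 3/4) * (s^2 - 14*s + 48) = s^4 - 16*s^3 + 307*s^2/4 - 213*s/2 + 36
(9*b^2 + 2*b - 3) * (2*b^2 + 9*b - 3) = 18*b^4 + 85*b^3 - 15*b^2 - 33*b + 9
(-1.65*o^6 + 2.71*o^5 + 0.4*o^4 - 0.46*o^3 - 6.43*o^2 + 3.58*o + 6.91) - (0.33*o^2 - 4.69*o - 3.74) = -1.65*o^6 + 2.71*o^5 + 0.4*o^4 - 0.46*o^3 - 6.76*o^2 + 8.27*o + 10.65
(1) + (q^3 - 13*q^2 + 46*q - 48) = q^3 - 13*q^2 + 46*q - 47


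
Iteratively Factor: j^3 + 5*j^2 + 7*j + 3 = (j + 1)*(j^2 + 4*j + 3) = (j + 1)^2*(j + 3)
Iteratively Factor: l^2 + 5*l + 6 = (l + 3)*(l + 2)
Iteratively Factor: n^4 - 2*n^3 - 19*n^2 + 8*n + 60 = (n + 3)*(n^3 - 5*n^2 - 4*n + 20) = (n - 5)*(n + 3)*(n^2 - 4) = (n - 5)*(n + 2)*(n + 3)*(n - 2)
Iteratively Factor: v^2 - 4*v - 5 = (v + 1)*(v - 5)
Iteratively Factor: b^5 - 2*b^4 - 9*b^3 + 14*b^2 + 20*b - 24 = (b + 2)*(b^4 - 4*b^3 - b^2 + 16*b - 12) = (b + 2)^2*(b^3 - 6*b^2 + 11*b - 6) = (b - 1)*(b + 2)^2*(b^2 - 5*b + 6) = (b - 3)*(b - 1)*(b + 2)^2*(b - 2)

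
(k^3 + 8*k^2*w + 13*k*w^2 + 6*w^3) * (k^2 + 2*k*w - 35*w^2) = k^5 + 10*k^4*w - 6*k^3*w^2 - 248*k^2*w^3 - 443*k*w^4 - 210*w^5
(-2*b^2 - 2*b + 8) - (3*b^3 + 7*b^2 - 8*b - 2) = -3*b^3 - 9*b^2 + 6*b + 10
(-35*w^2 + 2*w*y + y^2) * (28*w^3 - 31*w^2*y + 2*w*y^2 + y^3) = -980*w^5 + 1141*w^4*y - 104*w^3*y^2 - 62*w^2*y^3 + 4*w*y^4 + y^5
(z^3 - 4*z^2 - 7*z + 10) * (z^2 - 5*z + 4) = z^5 - 9*z^4 + 17*z^3 + 29*z^2 - 78*z + 40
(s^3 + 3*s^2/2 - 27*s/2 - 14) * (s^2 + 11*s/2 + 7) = s^5 + 7*s^4 + 7*s^3/4 - 311*s^2/4 - 343*s/2 - 98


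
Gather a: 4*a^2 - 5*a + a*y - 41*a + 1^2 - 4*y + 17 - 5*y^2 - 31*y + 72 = 4*a^2 + a*(y - 46) - 5*y^2 - 35*y + 90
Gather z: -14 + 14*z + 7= 14*z - 7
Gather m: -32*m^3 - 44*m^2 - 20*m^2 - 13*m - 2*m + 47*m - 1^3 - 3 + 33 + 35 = -32*m^3 - 64*m^2 + 32*m + 64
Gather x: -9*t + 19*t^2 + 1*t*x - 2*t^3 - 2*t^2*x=-2*t^3 + 19*t^2 - 9*t + x*(-2*t^2 + t)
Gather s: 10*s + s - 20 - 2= 11*s - 22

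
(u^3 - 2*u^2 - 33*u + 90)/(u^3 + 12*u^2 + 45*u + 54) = (u^2 - 8*u + 15)/(u^2 + 6*u + 9)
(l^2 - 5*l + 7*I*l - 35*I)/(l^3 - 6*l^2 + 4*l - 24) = (l^2 + l*(-5 + 7*I) - 35*I)/(l^3 - 6*l^2 + 4*l - 24)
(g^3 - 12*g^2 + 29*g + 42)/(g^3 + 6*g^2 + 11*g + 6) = (g^2 - 13*g + 42)/(g^2 + 5*g + 6)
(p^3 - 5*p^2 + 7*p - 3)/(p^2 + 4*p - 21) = (p^2 - 2*p + 1)/(p + 7)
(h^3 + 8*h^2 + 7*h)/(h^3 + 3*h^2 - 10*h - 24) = h*(h^2 + 8*h + 7)/(h^3 + 3*h^2 - 10*h - 24)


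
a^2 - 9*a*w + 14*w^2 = (a - 7*w)*(a - 2*w)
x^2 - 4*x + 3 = (x - 3)*(x - 1)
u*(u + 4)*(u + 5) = u^3 + 9*u^2 + 20*u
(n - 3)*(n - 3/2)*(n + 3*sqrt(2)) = n^3 - 9*n^2/2 + 3*sqrt(2)*n^2 - 27*sqrt(2)*n/2 + 9*n/2 + 27*sqrt(2)/2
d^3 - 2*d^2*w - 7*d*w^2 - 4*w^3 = (d - 4*w)*(d + w)^2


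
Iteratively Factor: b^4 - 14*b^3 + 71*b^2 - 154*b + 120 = (b - 5)*(b^3 - 9*b^2 + 26*b - 24) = (b - 5)*(b - 3)*(b^2 - 6*b + 8) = (b - 5)*(b - 3)*(b - 2)*(b - 4)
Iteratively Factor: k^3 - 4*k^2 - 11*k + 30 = (k - 5)*(k^2 + k - 6) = (k - 5)*(k - 2)*(k + 3)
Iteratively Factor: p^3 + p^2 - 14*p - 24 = (p + 2)*(p^2 - p - 12) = (p + 2)*(p + 3)*(p - 4)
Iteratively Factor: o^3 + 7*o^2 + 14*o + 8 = (o + 1)*(o^2 + 6*o + 8) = (o + 1)*(o + 4)*(o + 2)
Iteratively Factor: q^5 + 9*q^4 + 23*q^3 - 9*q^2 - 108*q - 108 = (q + 3)*(q^4 + 6*q^3 + 5*q^2 - 24*q - 36) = (q - 2)*(q + 3)*(q^3 + 8*q^2 + 21*q + 18) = (q - 2)*(q + 3)^2*(q^2 + 5*q + 6) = (q - 2)*(q + 2)*(q + 3)^2*(q + 3)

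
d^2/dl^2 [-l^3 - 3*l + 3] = -6*l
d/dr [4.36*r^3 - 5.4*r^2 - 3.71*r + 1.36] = 13.08*r^2 - 10.8*r - 3.71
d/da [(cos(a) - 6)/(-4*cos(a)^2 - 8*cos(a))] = (-sin(a) + 12*sin(a)/cos(a)^2 + 12*tan(a))/(4*(cos(a) + 2)^2)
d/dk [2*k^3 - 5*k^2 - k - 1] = 6*k^2 - 10*k - 1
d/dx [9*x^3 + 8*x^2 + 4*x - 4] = 27*x^2 + 16*x + 4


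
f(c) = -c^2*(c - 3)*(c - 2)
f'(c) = -c^2*(c - 3) - c^2*(c - 2) - 2*c*(c - 3)*(c - 2) = c*(-4*c^2 + 15*c - 12)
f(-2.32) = -123.70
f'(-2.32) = 158.52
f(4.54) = -80.62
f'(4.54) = -119.61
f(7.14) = -1084.83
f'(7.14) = -776.96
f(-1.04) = -13.28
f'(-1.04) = 33.20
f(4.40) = -65.05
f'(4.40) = -103.14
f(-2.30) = -120.56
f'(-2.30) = 155.62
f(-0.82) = -7.24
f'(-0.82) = 22.13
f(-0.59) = -3.24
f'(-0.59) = 13.12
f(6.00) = -432.00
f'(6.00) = -396.00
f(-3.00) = -270.00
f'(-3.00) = 279.00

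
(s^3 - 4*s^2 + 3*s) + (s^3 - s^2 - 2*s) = 2*s^3 - 5*s^2 + s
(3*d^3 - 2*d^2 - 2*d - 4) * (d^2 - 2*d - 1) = 3*d^5 - 8*d^4 - d^3 + 2*d^2 + 10*d + 4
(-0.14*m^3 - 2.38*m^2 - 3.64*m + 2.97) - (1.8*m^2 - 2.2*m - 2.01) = -0.14*m^3 - 4.18*m^2 - 1.44*m + 4.98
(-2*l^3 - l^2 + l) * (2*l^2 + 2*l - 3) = -4*l^5 - 6*l^4 + 6*l^3 + 5*l^2 - 3*l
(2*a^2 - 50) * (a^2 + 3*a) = 2*a^4 + 6*a^3 - 50*a^2 - 150*a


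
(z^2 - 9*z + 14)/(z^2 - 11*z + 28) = (z - 2)/(z - 4)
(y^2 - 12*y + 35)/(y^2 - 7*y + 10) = (y - 7)/(y - 2)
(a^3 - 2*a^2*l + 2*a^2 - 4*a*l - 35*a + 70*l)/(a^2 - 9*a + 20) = (a^2 - 2*a*l + 7*a - 14*l)/(a - 4)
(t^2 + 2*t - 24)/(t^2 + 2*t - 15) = (t^2 + 2*t - 24)/(t^2 + 2*t - 15)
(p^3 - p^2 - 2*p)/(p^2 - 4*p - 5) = p*(p - 2)/(p - 5)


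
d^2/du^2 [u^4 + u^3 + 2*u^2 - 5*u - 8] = 12*u^2 + 6*u + 4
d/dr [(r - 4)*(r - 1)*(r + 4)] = 3*r^2 - 2*r - 16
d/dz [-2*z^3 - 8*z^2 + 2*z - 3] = -6*z^2 - 16*z + 2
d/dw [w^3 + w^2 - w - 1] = 3*w^2 + 2*w - 1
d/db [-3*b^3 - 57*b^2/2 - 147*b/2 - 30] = -9*b^2 - 57*b - 147/2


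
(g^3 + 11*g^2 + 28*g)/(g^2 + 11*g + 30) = g*(g^2 + 11*g + 28)/(g^2 + 11*g + 30)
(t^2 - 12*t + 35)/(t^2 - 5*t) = (t - 7)/t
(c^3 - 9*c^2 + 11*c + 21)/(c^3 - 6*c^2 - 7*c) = (c - 3)/c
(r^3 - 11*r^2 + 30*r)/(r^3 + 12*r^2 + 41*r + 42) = r*(r^2 - 11*r + 30)/(r^3 + 12*r^2 + 41*r + 42)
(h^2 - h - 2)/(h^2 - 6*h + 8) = (h + 1)/(h - 4)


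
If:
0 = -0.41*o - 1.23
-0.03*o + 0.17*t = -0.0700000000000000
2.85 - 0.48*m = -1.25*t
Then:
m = 3.49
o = -3.00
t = -0.94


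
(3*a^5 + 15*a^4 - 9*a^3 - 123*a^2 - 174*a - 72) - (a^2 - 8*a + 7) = 3*a^5 + 15*a^4 - 9*a^3 - 124*a^2 - 166*a - 79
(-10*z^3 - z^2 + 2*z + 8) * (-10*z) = 100*z^4 + 10*z^3 - 20*z^2 - 80*z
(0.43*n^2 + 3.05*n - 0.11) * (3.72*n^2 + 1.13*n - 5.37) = 1.5996*n^4 + 11.8319*n^3 + 0.7282*n^2 - 16.5028*n + 0.5907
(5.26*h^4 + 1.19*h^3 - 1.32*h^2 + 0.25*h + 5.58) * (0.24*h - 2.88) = 1.2624*h^5 - 14.8632*h^4 - 3.744*h^3 + 3.8616*h^2 + 0.6192*h - 16.0704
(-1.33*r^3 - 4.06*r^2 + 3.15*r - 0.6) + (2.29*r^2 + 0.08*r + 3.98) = -1.33*r^3 - 1.77*r^2 + 3.23*r + 3.38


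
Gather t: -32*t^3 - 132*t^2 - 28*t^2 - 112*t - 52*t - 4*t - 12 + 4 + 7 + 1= -32*t^3 - 160*t^2 - 168*t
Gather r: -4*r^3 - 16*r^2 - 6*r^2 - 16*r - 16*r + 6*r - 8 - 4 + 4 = -4*r^3 - 22*r^2 - 26*r - 8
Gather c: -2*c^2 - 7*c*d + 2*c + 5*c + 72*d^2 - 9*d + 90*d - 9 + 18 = -2*c^2 + c*(7 - 7*d) + 72*d^2 + 81*d + 9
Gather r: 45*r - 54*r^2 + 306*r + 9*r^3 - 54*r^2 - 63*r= 9*r^3 - 108*r^2 + 288*r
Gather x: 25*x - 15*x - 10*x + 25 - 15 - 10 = 0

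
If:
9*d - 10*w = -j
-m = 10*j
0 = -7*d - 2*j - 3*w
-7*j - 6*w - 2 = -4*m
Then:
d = 46/4493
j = -194/4493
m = 1940/4493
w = 22/4493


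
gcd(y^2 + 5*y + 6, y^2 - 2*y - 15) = y + 3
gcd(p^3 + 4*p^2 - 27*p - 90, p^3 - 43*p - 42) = p + 6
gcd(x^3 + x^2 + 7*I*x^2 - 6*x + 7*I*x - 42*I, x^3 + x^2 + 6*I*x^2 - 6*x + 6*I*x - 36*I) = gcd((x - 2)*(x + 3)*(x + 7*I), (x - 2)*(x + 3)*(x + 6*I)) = x^2 + x - 6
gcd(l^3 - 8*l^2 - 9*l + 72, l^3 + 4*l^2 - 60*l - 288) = l - 8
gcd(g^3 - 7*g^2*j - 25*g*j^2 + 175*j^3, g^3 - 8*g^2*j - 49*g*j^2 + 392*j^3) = g - 7*j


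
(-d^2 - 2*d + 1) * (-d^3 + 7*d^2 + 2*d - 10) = d^5 - 5*d^4 - 17*d^3 + 13*d^2 + 22*d - 10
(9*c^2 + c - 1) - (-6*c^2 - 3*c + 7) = 15*c^2 + 4*c - 8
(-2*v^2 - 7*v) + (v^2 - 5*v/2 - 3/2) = -v^2 - 19*v/2 - 3/2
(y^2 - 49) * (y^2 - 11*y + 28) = y^4 - 11*y^3 - 21*y^2 + 539*y - 1372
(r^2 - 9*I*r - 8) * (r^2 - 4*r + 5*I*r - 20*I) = r^4 - 4*r^3 - 4*I*r^3 + 37*r^2 + 16*I*r^2 - 148*r - 40*I*r + 160*I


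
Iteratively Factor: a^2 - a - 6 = (a - 3)*(a + 2)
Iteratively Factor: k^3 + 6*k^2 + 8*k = (k + 2)*(k^2 + 4*k) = (k + 2)*(k + 4)*(k)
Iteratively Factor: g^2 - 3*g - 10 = (g - 5)*(g + 2)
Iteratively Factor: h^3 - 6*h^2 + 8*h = (h - 2)*(h^2 - 4*h) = h*(h - 2)*(h - 4)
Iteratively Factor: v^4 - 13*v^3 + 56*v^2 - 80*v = (v)*(v^3 - 13*v^2 + 56*v - 80) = v*(v - 4)*(v^2 - 9*v + 20) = v*(v - 5)*(v - 4)*(v - 4)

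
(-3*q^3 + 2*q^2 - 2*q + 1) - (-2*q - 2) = -3*q^3 + 2*q^2 + 3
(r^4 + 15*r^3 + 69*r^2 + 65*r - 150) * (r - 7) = r^5 + 8*r^4 - 36*r^3 - 418*r^2 - 605*r + 1050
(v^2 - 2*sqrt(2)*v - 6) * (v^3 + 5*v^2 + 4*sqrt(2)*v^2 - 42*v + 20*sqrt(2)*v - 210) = v^5 + 2*sqrt(2)*v^4 + 5*v^4 - 64*v^3 + 10*sqrt(2)*v^3 - 320*v^2 + 60*sqrt(2)*v^2 + 252*v + 300*sqrt(2)*v + 1260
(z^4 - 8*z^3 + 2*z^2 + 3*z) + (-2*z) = z^4 - 8*z^3 + 2*z^2 + z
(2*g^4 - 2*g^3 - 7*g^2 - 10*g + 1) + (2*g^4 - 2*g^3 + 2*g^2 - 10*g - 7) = 4*g^4 - 4*g^3 - 5*g^2 - 20*g - 6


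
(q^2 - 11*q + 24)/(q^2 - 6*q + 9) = (q - 8)/(q - 3)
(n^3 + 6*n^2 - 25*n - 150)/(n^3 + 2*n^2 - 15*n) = (n^2 + n - 30)/(n*(n - 3))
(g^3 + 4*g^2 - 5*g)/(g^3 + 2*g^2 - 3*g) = (g + 5)/(g + 3)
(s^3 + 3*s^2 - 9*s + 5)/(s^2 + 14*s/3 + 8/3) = 3*(s^3 + 3*s^2 - 9*s + 5)/(3*s^2 + 14*s + 8)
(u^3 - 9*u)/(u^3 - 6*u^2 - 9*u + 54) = u/(u - 6)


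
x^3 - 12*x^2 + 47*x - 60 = (x - 5)*(x - 4)*(x - 3)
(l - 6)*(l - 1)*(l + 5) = l^3 - 2*l^2 - 29*l + 30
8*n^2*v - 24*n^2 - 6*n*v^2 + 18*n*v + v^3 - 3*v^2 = (-4*n + v)*(-2*n + v)*(v - 3)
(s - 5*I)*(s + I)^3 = s^4 - 2*I*s^3 + 12*s^2 + 14*I*s - 5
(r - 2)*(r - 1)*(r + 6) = r^3 + 3*r^2 - 16*r + 12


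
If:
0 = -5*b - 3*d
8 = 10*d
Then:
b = -12/25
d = 4/5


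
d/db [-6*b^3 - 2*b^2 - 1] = 2*b*(-9*b - 2)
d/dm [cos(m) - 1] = -sin(m)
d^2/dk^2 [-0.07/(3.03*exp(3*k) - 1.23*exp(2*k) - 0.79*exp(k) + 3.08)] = (-0.07*(-18.18*exp(2*k) + 4.92*exp(k) + 1.58)*(-9.09*exp(2*k) + 2.46*exp(k) + 0.79)*exp(k) + (1.9089*exp(2*k) - 0.3444*exp(k) - 0.0553)*(3.03*exp(3*k) - 1.23*exp(2*k) - 0.79*exp(k) + 3.08))*exp(k)/(3.03*exp(3*k) - 1.23*exp(2*k) - 0.79*exp(k) + 3.08)^3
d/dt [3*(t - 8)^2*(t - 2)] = 9*(t - 8)*(t - 4)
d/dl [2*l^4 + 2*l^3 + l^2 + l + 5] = 8*l^3 + 6*l^2 + 2*l + 1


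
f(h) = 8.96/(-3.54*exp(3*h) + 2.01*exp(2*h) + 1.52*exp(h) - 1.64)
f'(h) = 8.96*(10.62*exp(3*h) - 4.02*exp(2*h) - 1.52*exp(h))/(-3.54*exp(3*h) + 2.01*exp(2*h) + 1.52*exp(h) - 1.64)^2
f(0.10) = -3.92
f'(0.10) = 13.31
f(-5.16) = -5.49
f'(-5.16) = -0.03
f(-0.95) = -9.37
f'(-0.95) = -5.63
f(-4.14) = -5.55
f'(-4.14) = -0.09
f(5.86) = -0.00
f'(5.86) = 0.00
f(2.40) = -0.00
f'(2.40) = 0.01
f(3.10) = -0.00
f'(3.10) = 0.00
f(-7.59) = -5.47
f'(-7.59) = -0.00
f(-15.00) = -5.46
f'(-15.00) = 0.00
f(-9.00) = -5.46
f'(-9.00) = 0.00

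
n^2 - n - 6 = (n - 3)*(n + 2)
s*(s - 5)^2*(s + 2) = s^4 - 8*s^3 + 5*s^2 + 50*s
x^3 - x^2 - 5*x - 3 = (x - 3)*(x + 1)^2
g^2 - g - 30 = (g - 6)*(g + 5)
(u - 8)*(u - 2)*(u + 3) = u^3 - 7*u^2 - 14*u + 48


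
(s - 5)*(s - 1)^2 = s^3 - 7*s^2 + 11*s - 5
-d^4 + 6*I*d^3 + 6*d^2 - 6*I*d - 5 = (d - 5*I)*(d - I)*(I*d - I)*(I*d + I)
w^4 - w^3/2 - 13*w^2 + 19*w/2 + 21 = (w - 3)*(w - 2)*(w + 1)*(w + 7/2)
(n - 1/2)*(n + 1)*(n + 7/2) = n^3 + 4*n^2 + 5*n/4 - 7/4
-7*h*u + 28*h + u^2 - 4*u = (-7*h + u)*(u - 4)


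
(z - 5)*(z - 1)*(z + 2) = z^3 - 4*z^2 - 7*z + 10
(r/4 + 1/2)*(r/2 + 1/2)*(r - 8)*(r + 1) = r^4/8 - r^3/2 - 27*r^2/8 - 19*r/4 - 2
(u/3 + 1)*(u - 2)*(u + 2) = u^3/3 + u^2 - 4*u/3 - 4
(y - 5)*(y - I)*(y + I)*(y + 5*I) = y^4 - 5*y^3 + 5*I*y^3 + y^2 - 25*I*y^2 - 5*y + 5*I*y - 25*I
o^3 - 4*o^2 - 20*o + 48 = (o - 6)*(o - 2)*(o + 4)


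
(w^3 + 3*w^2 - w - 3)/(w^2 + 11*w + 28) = (w^3 + 3*w^2 - w - 3)/(w^2 + 11*w + 28)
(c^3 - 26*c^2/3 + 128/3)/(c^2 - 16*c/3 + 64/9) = 3*(c^2 - 6*c - 16)/(3*c - 8)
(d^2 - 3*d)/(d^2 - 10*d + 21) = d/(d - 7)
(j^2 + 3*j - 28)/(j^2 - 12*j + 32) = (j + 7)/(j - 8)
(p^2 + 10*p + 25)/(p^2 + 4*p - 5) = (p + 5)/(p - 1)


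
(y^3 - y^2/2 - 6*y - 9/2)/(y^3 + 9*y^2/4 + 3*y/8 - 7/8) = 4*(2*y^2 - 3*y - 9)/(8*y^2 + 10*y - 7)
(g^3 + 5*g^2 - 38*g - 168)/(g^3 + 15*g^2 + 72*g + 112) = (g - 6)/(g + 4)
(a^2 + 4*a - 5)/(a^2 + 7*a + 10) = (a - 1)/(a + 2)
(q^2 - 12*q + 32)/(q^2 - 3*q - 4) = (q - 8)/(q + 1)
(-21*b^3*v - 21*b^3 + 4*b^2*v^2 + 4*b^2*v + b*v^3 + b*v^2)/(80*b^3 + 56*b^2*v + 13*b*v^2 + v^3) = b*(-21*b^2*v - 21*b^2 + 4*b*v^2 + 4*b*v + v^3 + v^2)/(80*b^3 + 56*b^2*v + 13*b*v^2 + v^3)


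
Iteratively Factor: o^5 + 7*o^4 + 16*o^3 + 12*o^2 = (o)*(o^4 + 7*o^3 + 16*o^2 + 12*o) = o^2*(o^3 + 7*o^2 + 16*o + 12) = o^2*(o + 2)*(o^2 + 5*o + 6) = o^2*(o + 2)^2*(o + 3)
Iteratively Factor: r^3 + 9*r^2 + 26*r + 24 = (r + 4)*(r^2 + 5*r + 6) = (r + 3)*(r + 4)*(r + 2)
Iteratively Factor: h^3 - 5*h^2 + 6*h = (h)*(h^2 - 5*h + 6) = h*(h - 2)*(h - 3)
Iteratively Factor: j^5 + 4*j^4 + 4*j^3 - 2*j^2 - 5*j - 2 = (j + 2)*(j^4 + 2*j^3 - 2*j - 1) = (j + 1)*(j + 2)*(j^3 + j^2 - j - 1) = (j + 1)^2*(j + 2)*(j^2 - 1) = (j - 1)*(j + 1)^2*(j + 2)*(j + 1)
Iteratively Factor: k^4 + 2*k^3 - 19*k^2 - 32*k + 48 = (k + 4)*(k^3 - 2*k^2 - 11*k + 12) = (k - 1)*(k + 4)*(k^2 - k - 12) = (k - 1)*(k + 3)*(k + 4)*(k - 4)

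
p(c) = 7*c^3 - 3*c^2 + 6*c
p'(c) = 21*c^2 - 6*c + 6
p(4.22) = 497.95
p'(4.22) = 354.66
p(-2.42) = -131.30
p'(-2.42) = 143.50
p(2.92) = 166.22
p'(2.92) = 167.53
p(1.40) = 21.73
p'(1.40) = 38.76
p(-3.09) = -253.71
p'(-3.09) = 225.05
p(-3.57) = -378.15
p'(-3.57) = 295.06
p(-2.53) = -147.74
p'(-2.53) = 155.60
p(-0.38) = -3.10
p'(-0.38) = 11.31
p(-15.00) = -24390.00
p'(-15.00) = 4821.00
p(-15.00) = -24390.00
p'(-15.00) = 4821.00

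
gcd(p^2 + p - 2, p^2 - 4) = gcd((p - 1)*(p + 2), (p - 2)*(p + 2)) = p + 2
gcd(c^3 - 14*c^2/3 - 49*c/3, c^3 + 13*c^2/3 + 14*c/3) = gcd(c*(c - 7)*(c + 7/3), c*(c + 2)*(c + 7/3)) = c^2 + 7*c/3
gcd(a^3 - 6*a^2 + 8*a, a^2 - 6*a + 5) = 1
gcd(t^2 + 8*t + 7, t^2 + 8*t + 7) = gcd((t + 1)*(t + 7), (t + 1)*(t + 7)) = t^2 + 8*t + 7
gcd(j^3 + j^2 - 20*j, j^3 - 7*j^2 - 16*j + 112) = j - 4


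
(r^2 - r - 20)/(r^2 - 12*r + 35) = (r + 4)/(r - 7)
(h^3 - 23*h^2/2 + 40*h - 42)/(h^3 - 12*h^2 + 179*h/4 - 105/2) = 2*(h - 2)/(2*h - 5)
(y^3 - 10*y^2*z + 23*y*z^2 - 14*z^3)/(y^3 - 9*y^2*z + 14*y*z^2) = (y - z)/y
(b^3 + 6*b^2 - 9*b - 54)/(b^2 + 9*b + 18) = b - 3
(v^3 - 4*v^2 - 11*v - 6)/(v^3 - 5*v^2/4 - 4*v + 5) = 4*(v^3 - 4*v^2 - 11*v - 6)/(4*v^3 - 5*v^2 - 16*v + 20)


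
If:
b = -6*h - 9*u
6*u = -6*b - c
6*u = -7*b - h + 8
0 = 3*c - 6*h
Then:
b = -24/5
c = -128/5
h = -64/5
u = 136/15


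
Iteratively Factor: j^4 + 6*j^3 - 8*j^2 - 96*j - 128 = (j + 4)*(j^3 + 2*j^2 - 16*j - 32) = (j + 2)*(j + 4)*(j^2 - 16) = (j - 4)*(j + 2)*(j + 4)*(j + 4)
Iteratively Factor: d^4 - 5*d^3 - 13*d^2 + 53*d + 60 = (d - 4)*(d^3 - d^2 - 17*d - 15) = (d - 4)*(d + 1)*(d^2 - 2*d - 15) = (d - 5)*(d - 4)*(d + 1)*(d + 3)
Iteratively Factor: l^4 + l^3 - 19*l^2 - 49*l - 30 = (l - 5)*(l^3 + 6*l^2 + 11*l + 6) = (l - 5)*(l + 1)*(l^2 + 5*l + 6) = (l - 5)*(l + 1)*(l + 2)*(l + 3)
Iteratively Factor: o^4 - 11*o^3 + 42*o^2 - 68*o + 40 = (o - 2)*(o^3 - 9*o^2 + 24*o - 20) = (o - 2)^2*(o^2 - 7*o + 10) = (o - 2)^3*(o - 5)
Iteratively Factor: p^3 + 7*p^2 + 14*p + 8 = (p + 2)*(p^2 + 5*p + 4) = (p + 1)*(p + 2)*(p + 4)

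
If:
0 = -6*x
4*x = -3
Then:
No Solution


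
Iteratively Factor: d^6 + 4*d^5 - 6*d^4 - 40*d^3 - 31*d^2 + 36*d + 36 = (d - 1)*(d^5 + 5*d^4 - d^3 - 41*d^2 - 72*d - 36) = (d - 1)*(d + 1)*(d^4 + 4*d^3 - 5*d^2 - 36*d - 36) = (d - 1)*(d + 1)*(d + 2)*(d^3 + 2*d^2 - 9*d - 18) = (d - 1)*(d + 1)*(d + 2)^2*(d^2 - 9) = (d - 3)*(d - 1)*(d + 1)*(d + 2)^2*(d + 3)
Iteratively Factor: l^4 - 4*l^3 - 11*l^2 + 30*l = (l - 2)*(l^3 - 2*l^2 - 15*l) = (l - 5)*(l - 2)*(l^2 + 3*l) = l*(l - 5)*(l - 2)*(l + 3)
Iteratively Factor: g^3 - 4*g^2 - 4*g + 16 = (g - 2)*(g^2 - 2*g - 8) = (g - 2)*(g + 2)*(g - 4)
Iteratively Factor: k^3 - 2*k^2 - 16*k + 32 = (k - 2)*(k^2 - 16) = (k - 4)*(k - 2)*(k + 4)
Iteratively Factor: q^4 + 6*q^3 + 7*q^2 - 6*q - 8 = (q + 2)*(q^3 + 4*q^2 - q - 4) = (q - 1)*(q + 2)*(q^2 + 5*q + 4) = (q - 1)*(q + 1)*(q + 2)*(q + 4)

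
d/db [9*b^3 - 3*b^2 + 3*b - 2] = 27*b^2 - 6*b + 3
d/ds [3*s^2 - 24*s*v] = 6*s - 24*v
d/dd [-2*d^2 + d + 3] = 1 - 4*d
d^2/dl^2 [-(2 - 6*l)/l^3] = 12*(3*l - 2)/l^5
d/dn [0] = 0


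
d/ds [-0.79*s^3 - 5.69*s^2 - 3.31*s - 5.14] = -2.37*s^2 - 11.38*s - 3.31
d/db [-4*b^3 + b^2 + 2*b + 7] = -12*b^2 + 2*b + 2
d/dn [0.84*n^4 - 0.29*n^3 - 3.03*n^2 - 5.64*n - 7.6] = 3.36*n^3 - 0.87*n^2 - 6.06*n - 5.64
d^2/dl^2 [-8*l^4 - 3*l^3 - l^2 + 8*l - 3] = -96*l^2 - 18*l - 2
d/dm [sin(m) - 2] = cos(m)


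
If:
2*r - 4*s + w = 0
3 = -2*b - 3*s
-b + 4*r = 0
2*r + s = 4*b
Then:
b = -6/25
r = -3/50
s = -21/25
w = -81/25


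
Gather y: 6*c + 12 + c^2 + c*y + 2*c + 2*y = c^2 + 8*c + y*(c + 2) + 12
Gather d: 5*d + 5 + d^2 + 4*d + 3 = d^2 + 9*d + 8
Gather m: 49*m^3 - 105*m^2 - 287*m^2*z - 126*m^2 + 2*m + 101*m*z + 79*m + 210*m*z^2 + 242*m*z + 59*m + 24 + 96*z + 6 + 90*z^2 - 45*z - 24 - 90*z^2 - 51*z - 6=49*m^3 + m^2*(-287*z - 231) + m*(210*z^2 + 343*z + 140)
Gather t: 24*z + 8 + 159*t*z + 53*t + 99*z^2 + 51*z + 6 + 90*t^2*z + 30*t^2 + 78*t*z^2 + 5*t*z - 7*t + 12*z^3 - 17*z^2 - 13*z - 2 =t^2*(90*z + 30) + t*(78*z^2 + 164*z + 46) + 12*z^3 + 82*z^2 + 62*z + 12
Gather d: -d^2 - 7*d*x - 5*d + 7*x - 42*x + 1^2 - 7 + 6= -d^2 + d*(-7*x - 5) - 35*x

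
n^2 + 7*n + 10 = (n + 2)*(n + 5)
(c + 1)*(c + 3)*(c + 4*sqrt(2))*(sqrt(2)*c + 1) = sqrt(2)*c^4 + 4*sqrt(2)*c^3 + 9*c^3 + 7*sqrt(2)*c^2 + 36*c^2 + 16*sqrt(2)*c + 27*c + 12*sqrt(2)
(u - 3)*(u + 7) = u^2 + 4*u - 21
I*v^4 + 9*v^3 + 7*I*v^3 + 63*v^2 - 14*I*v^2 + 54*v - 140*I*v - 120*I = (v + 6)*(v - 5*I)*(v - 4*I)*(I*v + I)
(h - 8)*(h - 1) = h^2 - 9*h + 8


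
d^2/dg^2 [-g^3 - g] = -6*g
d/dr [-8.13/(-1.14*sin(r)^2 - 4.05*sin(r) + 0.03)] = -(18.5364*sin(r) + 32.9265)*cos(r)/(1.14*sin(r)^2 + 4.05*sin(r) - 0.03)^2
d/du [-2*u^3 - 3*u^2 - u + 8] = -6*u^2 - 6*u - 1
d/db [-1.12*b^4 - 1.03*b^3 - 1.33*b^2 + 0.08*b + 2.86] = -4.48*b^3 - 3.09*b^2 - 2.66*b + 0.08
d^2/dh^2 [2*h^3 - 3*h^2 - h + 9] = 12*h - 6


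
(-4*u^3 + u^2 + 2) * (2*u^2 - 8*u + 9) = -8*u^5 + 34*u^4 - 44*u^3 + 13*u^2 - 16*u + 18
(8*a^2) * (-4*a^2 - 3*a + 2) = -32*a^4 - 24*a^3 + 16*a^2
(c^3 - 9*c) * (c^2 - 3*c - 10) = c^5 - 3*c^4 - 19*c^3 + 27*c^2 + 90*c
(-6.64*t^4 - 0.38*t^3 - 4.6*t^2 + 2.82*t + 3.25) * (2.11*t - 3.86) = -14.0104*t^5 + 24.8286*t^4 - 8.2392*t^3 + 23.7062*t^2 - 4.0277*t - 12.545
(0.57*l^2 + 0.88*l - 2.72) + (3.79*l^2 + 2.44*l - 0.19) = 4.36*l^2 + 3.32*l - 2.91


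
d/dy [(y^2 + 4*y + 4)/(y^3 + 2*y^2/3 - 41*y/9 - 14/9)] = 9*(-9*y^4 - 72*y^3 - 173*y^2 - 76*y + 108)/(81*y^6 + 108*y^5 - 702*y^4 - 744*y^3 + 1513*y^2 + 1148*y + 196)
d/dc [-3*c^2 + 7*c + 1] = 7 - 6*c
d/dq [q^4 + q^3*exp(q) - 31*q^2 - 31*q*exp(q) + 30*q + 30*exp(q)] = q^3*exp(q) + 4*q^3 + 3*q^2*exp(q) - 31*q*exp(q) - 62*q - exp(q) + 30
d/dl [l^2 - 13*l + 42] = 2*l - 13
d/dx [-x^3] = -3*x^2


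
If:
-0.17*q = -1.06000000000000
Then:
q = 6.24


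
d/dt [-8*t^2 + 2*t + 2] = 2 - 16*t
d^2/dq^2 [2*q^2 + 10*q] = 4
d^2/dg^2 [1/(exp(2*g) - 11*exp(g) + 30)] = ((11 - 4*exp(g))*(exp(2*g) - 11*exp(g) + 30) + 2*(2*exp(g) - 11)^2*exp(g))*exp(g)/(exp(2*g) - 11*exp(g) + 30)^3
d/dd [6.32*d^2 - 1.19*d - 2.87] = 12.64*d - 1.19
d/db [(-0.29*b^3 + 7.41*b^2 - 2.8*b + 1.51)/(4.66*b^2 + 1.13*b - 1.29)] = (-1.3514*b^4 - 0.6554*b^3 + 22.5436*b^2 - 33.191*b + 1.9057)/(21.7156*b^4 + 10.5316*b^3 - 10.7459*b^2 - 2.9154*b + 1.6641)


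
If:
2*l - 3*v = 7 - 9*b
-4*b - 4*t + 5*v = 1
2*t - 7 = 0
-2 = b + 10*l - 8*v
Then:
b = 145/96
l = 193/64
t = 7/2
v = 101/24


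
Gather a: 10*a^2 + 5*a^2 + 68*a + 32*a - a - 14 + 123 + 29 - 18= 15*a^2 + 99*a + 120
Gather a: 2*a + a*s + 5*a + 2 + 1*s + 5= a*(s + 7) + s + 7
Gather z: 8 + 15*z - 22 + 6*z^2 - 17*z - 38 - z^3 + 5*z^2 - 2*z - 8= -z^3 + 11*z^2 - 4*z - 60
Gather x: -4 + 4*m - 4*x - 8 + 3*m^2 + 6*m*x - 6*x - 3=3*m^2 + 4*m + x*(6*m - 10) - 15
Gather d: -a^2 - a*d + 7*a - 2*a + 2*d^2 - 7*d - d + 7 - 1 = -a^2 + 5*a + 2*d^2 + d*(-a - 8) + 6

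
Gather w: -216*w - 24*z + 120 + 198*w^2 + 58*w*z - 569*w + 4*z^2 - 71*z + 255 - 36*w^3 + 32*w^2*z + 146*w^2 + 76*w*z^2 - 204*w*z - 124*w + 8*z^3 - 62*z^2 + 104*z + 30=-36*w^3 + w^2*(32*z + 344) + w*(76*z^2 - 146*z - 909) + 8*z^3 - 58*z^2 + 9*z + 405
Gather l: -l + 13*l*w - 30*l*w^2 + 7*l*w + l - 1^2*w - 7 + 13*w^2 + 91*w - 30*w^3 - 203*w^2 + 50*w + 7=l*(-30*w^2 + 20*w) - 30*w^3 - 190*w^2 + 140*w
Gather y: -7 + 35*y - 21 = 35*y - 28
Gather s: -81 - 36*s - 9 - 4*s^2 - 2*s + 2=-4*s^2 - 38*s - 88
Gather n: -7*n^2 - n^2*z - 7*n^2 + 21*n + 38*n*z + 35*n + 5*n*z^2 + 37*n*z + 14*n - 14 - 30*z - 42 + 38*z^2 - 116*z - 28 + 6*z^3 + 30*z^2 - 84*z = n^2*(-z - 14) + n*(5*z^2 + 75*z + 70) + 6*z^3 + 68*z^2 - 230*z - 84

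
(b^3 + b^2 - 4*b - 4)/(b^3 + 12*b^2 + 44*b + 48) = (b^2 - b - 2)/(b^2 + 10*b + 24)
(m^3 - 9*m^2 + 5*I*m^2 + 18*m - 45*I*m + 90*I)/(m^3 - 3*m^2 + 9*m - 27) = (m^2 + m*(-6 + 5*I) - 30*I)/(m^2 + 9)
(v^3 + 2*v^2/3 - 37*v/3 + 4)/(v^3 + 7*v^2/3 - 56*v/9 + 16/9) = 3*(v - 3)/(3*v - 4)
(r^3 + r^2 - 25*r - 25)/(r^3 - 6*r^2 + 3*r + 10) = (r + 5)/(r - 2)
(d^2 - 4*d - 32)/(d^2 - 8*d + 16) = (d^2 - 4*d - 32)/(d^2 - 8*d + 16)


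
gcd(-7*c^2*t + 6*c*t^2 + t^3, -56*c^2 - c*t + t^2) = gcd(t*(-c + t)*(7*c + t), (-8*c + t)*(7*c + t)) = 7*c + t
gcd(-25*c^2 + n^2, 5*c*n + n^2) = 5*c + n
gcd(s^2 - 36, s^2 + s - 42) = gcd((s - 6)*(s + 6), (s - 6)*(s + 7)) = s - 6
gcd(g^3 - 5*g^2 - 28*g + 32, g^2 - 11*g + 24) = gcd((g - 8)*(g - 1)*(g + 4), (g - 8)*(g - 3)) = g - 8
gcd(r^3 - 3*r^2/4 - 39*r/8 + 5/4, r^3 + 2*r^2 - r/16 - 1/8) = r^2 + 7*r/4 - 1/2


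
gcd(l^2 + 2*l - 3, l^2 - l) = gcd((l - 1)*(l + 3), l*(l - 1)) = l - 1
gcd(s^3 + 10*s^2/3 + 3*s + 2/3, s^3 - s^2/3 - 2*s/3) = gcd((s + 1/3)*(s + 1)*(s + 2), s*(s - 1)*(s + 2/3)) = 1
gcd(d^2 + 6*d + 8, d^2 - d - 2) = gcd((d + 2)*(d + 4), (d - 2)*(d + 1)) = 1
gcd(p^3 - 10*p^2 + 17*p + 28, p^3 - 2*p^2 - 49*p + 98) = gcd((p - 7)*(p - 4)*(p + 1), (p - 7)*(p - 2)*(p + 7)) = p - 7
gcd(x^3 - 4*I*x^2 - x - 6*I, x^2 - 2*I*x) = x - 2*I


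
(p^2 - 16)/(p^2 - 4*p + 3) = (p^2 - 16)/(p^2 - 4*p + 3)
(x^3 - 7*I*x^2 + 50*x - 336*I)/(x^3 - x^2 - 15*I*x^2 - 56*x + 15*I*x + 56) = (x^2 + I*x + 42)/(x^2 - x*(1 + 7*I) + 7*I)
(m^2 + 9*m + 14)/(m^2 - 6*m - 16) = (m + 7)/(m - 8)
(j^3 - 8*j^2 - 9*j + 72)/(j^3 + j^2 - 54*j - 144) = (j - 3)/(j + 6)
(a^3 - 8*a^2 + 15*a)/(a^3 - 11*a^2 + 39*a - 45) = a/(a - 3)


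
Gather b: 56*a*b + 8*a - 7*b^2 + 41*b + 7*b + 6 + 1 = 8*a - 7*b^2 + b*(56*a + 48) + 7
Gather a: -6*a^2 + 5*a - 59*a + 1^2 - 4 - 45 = -6*a^2 - 54*a - 48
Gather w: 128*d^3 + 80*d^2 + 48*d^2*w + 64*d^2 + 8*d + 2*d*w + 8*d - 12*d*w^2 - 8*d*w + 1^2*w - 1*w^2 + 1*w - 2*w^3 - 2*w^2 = 128*d^3 + 144*d^2 + 16*d - 2*w^3 + w^2*(-12*d - 3) + w*(48*d^2 - 6*d + 2)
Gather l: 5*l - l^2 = -l^2 + 5*l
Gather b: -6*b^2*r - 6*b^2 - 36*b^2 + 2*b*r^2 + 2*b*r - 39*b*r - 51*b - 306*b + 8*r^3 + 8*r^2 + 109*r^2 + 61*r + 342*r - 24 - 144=b^2*(-6*r - 42) + b*(2*r^2 - 37*r - 357) + 8*r^3 + 117*r^2 + 403*r - 168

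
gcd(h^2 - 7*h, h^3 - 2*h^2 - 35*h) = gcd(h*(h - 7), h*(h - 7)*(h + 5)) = h^2 - 7*h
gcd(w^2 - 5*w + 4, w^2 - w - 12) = w - 4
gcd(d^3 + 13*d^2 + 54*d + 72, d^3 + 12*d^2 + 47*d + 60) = d^2 + 7*d + 12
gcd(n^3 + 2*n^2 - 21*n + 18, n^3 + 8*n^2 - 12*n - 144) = n + 6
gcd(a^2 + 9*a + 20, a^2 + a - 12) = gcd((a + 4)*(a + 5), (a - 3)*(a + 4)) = a + 4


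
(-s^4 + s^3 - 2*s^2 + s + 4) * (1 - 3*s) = 3*s^5 - 4*s^4 + 7*s^3 - 5*s^2 - 11*s + 4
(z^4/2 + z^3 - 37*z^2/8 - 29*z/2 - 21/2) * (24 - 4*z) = -2*z^5 + 8*z^4 + 85*z^3/2 - 53*z^2 - 306*z - 252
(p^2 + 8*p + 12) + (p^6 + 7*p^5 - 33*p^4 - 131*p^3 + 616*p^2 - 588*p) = p^6 + 7*p^5 - 33*p^4 - 131*p^3 + 617*p^2 - 580*p + 12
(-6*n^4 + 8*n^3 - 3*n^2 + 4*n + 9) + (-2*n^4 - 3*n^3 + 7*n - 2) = -8*n^4 + 5*n^3 - 3*n^2 + 11*n + 7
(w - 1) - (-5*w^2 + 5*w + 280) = 5*w^2 - 4*w - 281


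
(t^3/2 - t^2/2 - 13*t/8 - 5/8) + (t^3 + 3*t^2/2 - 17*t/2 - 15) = 3*t^3/2 + t^2 - 81*t/8 - 125/8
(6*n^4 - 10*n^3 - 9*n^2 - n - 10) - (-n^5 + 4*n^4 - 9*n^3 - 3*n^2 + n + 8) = n^5 + 2*n^4 - n^3 - 6*n^2 - 2*n - 18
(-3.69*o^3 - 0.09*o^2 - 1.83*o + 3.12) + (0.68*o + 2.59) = -3.69*o^3 - 0.09*o^2 - 1.15*o + 5.71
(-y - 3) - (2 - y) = -5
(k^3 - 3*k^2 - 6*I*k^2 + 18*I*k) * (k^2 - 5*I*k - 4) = k^5 - 3*k^4 - 11*I*k^4 - 34*k^3 + 33*I*k^3 + 102*k^2 + 24*I*k^2 - 72*I*k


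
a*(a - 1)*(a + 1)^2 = a^4 + a^3 - a^2 - a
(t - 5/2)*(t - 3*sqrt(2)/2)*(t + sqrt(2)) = t^3 - 5*t^2/2 - sqrt(2)*t^2/2 - 3*t + 5*sqrt(2)*t/4 + 15/2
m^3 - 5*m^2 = m^2*(m - 5)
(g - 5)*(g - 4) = g^2 - 9*g + 20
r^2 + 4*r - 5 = (r - 1)*(r + 5)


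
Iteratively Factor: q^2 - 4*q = (q - 4)*(q)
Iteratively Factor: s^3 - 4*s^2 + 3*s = (s - 3)*(s^2 - s) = s*(s - 3)*(s - 1)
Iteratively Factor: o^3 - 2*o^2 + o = (o - 1)*(o^2 - o) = o*(o - 1)*(o - 1)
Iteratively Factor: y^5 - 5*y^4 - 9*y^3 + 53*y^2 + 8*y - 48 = (y - 4)*(y^4 - y^3 - 13*y^2 + y + 12) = (y - 4)*(y + 3)*(y^3 - 4*y^2 - y + 4) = (y - 4)^2*(y + 3)*(y^2 - 1) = (y - 4)^2*(y + 1)*(y + 3)*(y - 1)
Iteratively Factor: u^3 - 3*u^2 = (u - 3)*(u^2) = u*(u - 3)*(u)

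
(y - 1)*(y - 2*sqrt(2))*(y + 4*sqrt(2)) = y^3 - y^2 + 2*sqrt(2)*y^2 - 16*y - 2*sqrt(2)*y + 16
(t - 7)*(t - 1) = t^2 - 8*t + 7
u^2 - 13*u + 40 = (u - 8)*(u - 5)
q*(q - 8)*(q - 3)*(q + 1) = q^4 - 10*q^3 + 13*q^2 + 24*q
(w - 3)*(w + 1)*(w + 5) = w^3 + 3*w^2 - 13*w - 15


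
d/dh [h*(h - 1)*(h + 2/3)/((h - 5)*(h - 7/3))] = (9*h^4 - 132*h^3 + 343*h^2 - 70*h - 70)/(9*h^4 - 132*h^3 + 694*h^2 - 1540*h + 1225)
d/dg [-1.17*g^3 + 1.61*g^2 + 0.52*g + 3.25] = -3.51*g^2 + 3.22*g + 0.52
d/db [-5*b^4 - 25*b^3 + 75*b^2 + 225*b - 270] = -20*b^3 - 75*b^2 + 150*b + 225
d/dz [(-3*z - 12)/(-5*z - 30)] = 6/(5*(z + 6)^2)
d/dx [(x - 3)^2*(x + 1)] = (x - 3)*(3*x - 1)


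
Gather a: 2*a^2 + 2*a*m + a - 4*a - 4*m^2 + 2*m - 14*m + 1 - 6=2*a^2 + a*(2*m - 3) - 4*m^2 - 12*m - 5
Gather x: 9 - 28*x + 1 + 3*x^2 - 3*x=3*x^2 - 31*x + 10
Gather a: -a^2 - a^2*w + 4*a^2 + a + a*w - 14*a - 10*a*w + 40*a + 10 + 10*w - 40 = a^2*(3 - w) + a*(27 - 9*w) + 10*w - 30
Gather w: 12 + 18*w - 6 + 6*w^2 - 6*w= 6*w^2 + 12*w + 6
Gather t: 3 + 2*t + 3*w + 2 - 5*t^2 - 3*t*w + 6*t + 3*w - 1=-5*t^2 + t*(8 - 3*w) + 6*w + 4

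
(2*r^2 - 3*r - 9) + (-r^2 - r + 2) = r^2 - 4*r - 7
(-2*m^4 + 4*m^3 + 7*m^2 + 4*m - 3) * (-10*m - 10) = 20*m^5 - 20*m^4 - 110*m^3 - 110*m^2 - 10*m + 30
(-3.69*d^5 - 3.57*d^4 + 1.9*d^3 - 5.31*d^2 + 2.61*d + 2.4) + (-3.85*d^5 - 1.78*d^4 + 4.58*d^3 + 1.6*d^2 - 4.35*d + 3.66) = -7.54*d^5 - 5.35*d^4 + 6.48*d^3 - 3.71*d^2 - 1.74*d + 6.06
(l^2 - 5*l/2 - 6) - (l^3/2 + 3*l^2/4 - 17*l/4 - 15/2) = -l^3/2 + l^2/4 + 7*l/4 + 3/2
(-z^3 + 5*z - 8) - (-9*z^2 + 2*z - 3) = -z^3 + 9*z^2 + 3*z - 5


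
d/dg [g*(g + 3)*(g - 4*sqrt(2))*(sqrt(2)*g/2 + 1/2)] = 2*sqrt(2)*g^3 - 21*g^2/2 + 9*sqrt(2)*g^2/2 - 21*g - 4*sqrt(2)*g - 6*sqrt(2)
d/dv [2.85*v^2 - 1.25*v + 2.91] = 5.7*v - 1.25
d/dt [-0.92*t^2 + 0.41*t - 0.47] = 0.41 - 1.84*t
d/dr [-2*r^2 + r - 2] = 1 - 4*r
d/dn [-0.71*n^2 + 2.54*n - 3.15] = 2.54 - 1.42*n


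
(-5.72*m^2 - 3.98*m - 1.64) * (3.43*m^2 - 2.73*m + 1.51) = -19.6196*m^4 + 1.9642*m^3 - 3.397*m^2 - 1.5326*m - 2.4764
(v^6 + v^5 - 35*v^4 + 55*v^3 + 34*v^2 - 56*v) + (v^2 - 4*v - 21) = v^6 + v^5 - 35*v^4 + 55*v^3 + 35*v^2 - 60*v - 21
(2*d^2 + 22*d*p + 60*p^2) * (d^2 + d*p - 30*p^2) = 2*d^4 + 24*d^3*p + 22*d^2*p^2 - 600*d*p^3 - 1800*p^4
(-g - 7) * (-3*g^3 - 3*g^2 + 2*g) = 3*g^4 + 24*g^3 + 19*g^2 - 14*g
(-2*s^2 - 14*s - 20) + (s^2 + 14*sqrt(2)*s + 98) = -s^2 - 14*s + 14*sqrt(2)*s + 78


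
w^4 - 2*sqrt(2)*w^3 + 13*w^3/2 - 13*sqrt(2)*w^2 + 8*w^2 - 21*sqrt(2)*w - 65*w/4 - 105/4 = (w + 3)*(w + 7/2)*(w - 5*sqrt(2)/2)*(w + sqrt(2)/2)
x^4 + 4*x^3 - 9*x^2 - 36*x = x*(x - 3)*(x + 3)*(x + 4)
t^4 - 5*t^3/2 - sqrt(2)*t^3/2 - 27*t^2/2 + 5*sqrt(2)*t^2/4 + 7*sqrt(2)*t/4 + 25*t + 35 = (t - 7/2)*(t + 1)*(t - 5*sqrt(2)/2)*(t + 2*sqrt(2))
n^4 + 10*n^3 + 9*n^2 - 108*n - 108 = (n - 3)*(n + 1)*(n + 6)^2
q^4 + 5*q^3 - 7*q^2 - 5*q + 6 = (q - 1)^2*(q + 1)*(q + 6)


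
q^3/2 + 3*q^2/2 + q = q*(q/2 + 1/2)*(q + 2)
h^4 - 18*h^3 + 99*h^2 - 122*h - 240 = (h - 8)*(h - 6)*(h - 5)*(h + 1)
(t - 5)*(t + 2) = t^2 - 3*t - 10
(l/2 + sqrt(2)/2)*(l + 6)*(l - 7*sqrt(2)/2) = l^3/2 - 5*sqrt(2)*l^2/4 + 3*l^2 - 15*sqrt(2)*l/2 - 7*l/2 - 21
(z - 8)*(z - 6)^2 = z^3 - 20*z^2 + 132*z - 288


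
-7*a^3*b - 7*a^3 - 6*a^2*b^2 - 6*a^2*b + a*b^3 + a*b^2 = (-7*a + b)*(a + b)*(a*b + a)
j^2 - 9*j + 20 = (j - 5)*(j - 4)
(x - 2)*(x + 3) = x^2 + x - 6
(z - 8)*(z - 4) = z^2 - 12*z + 32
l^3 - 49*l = l*(l - 7)*(l + 7)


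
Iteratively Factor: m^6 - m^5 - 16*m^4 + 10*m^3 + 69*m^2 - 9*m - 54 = (m + 1)*(m^5 - 2*m^4 - 14*m^3 + 24*m^2 + 45*m - 54) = (m - 3)*(m + 1)*(m^4 + m^3 - 11*m^2 - 9*m + 18) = (m - 3)^2*(m + 1)*(m^3 + 4*m^2 + m - 6) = (m - 3)^2*(m + 1)*(m + 2)*(m^2 + 2*m - 3) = (m - 3)^2*(m + 1)*(m + 2)*(m + 3)*(m - 1)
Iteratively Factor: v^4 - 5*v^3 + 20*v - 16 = (v - 1)*(v^3 - 4*v^2 - 4*v + 16) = (v - 4)*(v - 1)*(v^2 - 4) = (v - 4)*(v - 2)*(v - 1)*(v + 2)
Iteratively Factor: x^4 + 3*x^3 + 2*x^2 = (x + 1)*(x^3 + 2*x^2) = x*(x + 1)*(x^2 + 2*x) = x*(x + 1)*(x + 2)*(x)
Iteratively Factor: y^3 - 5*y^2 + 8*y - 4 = (y - 1)*(y^2 - 4*y + 4) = (y - 2)*(y - 1)*(y - 2)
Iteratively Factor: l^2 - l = (l - 1)*(l)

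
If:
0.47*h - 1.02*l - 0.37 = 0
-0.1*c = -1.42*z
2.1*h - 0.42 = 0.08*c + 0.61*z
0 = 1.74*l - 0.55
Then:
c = 21.75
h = 1.47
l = 0.32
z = 1.53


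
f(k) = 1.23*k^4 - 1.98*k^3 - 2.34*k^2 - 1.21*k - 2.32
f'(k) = 4.92*k^3 - 5.94*k^2 - 4.68*k - 1.21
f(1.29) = -8.62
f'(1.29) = -6.57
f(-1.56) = 8.67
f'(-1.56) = -27.04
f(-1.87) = 19.75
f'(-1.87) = -45.40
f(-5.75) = 1648.24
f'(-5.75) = -1106.03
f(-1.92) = 22.11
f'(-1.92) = -48.94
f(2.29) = -7.31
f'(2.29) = 16.01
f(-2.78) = 98.97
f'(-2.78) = -139.81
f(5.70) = 846.46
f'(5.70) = 690.27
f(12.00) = 21730.04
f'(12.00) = 7589.03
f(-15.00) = 68440.58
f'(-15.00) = -17872.51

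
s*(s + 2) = s^2 + 2*s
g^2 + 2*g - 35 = (g - 5)*(g + 7)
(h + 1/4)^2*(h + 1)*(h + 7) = h^4 + 17*h^3/2 + 177*h^2/16 + 4*h + 7/16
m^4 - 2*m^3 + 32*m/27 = m*(m - 4/3)^2*(m + 2/3)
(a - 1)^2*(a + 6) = a^3 + 4*a^2 - 11*a + 6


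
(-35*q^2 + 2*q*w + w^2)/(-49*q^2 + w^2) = (5*q - w)/(7*q - w)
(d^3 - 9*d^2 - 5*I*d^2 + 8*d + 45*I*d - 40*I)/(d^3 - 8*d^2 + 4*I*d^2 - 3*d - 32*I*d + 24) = (d^2 - d*(1 + 5*I) + 5*I)/(d^2 + 4*I*d - 3)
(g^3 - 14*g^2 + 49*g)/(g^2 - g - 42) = g*(g - 7)/(g + 6)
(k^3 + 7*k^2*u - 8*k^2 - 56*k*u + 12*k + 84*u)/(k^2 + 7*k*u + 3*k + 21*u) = (k^2 - 8*k + 12)/(k + 3)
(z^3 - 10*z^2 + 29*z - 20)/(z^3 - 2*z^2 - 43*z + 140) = (z - 1)/(z + 7)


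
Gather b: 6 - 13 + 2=-5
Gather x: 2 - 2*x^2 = 2 - 2*x^2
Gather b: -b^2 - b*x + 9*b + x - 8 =-b^2 + b*(9 - x) + x - 8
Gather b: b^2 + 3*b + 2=b^2 + 3*b + 2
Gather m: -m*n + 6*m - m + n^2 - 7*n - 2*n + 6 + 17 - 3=m*(5 - n) + n^2 - 9*n + 20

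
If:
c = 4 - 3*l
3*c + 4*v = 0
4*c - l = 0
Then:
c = 4/13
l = 16/13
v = -3/13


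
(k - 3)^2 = k^2 - 6*k + 9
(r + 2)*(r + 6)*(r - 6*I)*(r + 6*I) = r^4 + 8*r^3 + 48*r^2 + 288*r + 432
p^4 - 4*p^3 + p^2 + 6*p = p*(p - 3)*(p - 2)*(p + 1)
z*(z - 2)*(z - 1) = z^3 - 3*z^2 + 2*z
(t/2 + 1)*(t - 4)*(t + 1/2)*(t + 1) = t^4/2 - t^3/4 - 21*t^2/4 - 13*t/2 - 2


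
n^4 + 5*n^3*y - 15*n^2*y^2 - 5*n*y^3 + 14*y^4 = (n - 2*y)*(n - y)*(n + y)*(n + 7*y)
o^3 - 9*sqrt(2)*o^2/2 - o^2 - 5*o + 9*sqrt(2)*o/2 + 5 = (o - 1)*(o - 5*sqrt(2))*(o + sqrt(2)/2)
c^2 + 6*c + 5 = (c + 1)*(c + 5)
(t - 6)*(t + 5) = t^2 - t - 30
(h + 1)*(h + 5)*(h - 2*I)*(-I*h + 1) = -I*h^4 - h^3 - 6*I*h^3 - 6*h^2 - 7*I*h^2 - 5*h - 12*I*h - 10*I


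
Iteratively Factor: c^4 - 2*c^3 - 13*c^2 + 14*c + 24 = (c - 2)*(c^3 - 13*c - 12) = (c - 2)*(c + 1)*(c^2 - c - 12) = (c - 4)*(c - 2)*(c + 1)*(c + 3)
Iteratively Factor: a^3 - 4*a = (a + 2)*(a^2 - 2*a) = a*(a + 2)*(a - 2)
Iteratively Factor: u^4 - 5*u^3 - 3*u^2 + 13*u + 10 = (u - 2)*(u^3 - 3*u^2 - 9*u - 5) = (u - 2)*(u + 1)*(u^2 - 4*u - 5) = (u - 5)*(u - 2)*(u + 1)*(u + 1)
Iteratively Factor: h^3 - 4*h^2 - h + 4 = (h - 4)*(h^2 - 1) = (h - 4)*(h - 1)*(h + 1)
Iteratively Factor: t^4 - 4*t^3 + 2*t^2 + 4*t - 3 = (t - 1)*(t^3 - 3*t^2 - t + 3) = (t - 1)*(t + 1)*(t^2 - 4*t + 3) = (t - 1)^2*(t + 1)*(t - 3)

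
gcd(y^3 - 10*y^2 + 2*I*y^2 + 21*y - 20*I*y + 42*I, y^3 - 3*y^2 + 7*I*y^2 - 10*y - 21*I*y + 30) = y^2 + y*(-3 + 2*I) - 6*I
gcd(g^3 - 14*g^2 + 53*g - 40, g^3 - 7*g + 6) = g - 1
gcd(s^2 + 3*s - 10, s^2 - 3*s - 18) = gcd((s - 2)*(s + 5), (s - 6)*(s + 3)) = 1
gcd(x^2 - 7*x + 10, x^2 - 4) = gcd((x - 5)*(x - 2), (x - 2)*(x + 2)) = x - 2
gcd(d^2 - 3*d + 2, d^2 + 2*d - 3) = d - 1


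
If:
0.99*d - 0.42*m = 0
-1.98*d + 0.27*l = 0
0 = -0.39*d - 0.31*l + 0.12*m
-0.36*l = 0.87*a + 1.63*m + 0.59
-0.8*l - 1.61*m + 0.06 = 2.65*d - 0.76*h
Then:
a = -0.68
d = 0.00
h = -0.08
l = 0.00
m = 0.00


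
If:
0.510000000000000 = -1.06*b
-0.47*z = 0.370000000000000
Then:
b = -0.48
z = -0.79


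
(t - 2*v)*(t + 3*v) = t^2 + t*v - 6*v^2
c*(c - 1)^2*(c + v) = c^4 + c^3*v - 2*c^3 - 2*c^2*v + c^2 + c*v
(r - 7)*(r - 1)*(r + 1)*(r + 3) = r^4 - 4*r^3 - 22*r^2 + 4*r + 21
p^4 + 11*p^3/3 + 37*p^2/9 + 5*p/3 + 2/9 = (p + 1/3)^2*(p + 1)*(p + 2)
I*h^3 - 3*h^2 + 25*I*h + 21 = (h - 3*I)*(h + 7*I)*(I*h + 1)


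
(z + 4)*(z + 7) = z^2 + 11*z + 28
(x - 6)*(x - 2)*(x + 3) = x^3 - 5*x^2 - 12*x + 36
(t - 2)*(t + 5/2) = t^2 + t/2 - 5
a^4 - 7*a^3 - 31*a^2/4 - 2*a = a*(a - 8)*(a + 1/2)^2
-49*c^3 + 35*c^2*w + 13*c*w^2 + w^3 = (-c + w)*(7*c + w)^2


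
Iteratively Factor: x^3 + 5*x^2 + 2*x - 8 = (x - 1)*(x^2 + 6*x + 8) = (x - 1)*(x + 4)*(x + 2)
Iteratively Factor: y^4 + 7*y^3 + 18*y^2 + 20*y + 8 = (y + 2)*(y^3 + 5*y^2 + 8*y + 4) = (y + 2)^2*(y^2 + 3*y + 2) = (y + 2)^3*(y + 1)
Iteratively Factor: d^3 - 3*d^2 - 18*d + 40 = (d - 5)*(d^2 + 2*d - 8) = (d - 5)*(d - 2)*(d + 4)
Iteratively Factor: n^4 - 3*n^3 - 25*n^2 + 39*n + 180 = (n + 3)*(n^3 - 6*n^2 - 7*n + 60) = (n - 4)*(n + 3)*(n^2 - 2*n - 15) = (n - 5)*(n - 4)*(n + 3)*(n + 3)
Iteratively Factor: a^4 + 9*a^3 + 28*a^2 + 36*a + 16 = (a + 2)*(a^3 + 7*a^2 + 14*a + 8) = (a + 2)*(a + 4)*(a^2 + 3*a + 2) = (a + 1)*(a + 2)*(a + 4)*(a + 2)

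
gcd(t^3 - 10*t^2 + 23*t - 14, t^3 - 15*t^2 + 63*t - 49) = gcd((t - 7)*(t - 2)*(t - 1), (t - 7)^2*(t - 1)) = t^2 - 8*t + 7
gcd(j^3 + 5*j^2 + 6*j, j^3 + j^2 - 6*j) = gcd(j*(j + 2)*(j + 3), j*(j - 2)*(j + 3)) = j^2 + 3*j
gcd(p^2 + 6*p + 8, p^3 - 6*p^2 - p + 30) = p + 2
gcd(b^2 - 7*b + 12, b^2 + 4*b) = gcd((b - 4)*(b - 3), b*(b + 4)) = 1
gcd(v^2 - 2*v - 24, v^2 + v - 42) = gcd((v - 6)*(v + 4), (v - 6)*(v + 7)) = v - 6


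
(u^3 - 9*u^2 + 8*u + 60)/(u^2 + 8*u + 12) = (u^2 - 11*u + 30)/(u + 6)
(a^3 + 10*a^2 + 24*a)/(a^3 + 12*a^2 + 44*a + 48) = a/(a + 2)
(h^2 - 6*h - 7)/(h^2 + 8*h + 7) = (h - 7)/(h + 7)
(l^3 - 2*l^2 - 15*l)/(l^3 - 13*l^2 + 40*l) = (l + 3)/(l - 8)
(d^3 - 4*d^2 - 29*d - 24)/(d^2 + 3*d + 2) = (d^2 - 5*d - 24)/(d + 2)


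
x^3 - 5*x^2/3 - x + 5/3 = (x - 5/3)*(x - 1)*(x + 1)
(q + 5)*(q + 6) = q^2 + 11*q + 30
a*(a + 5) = a^2 + 5*a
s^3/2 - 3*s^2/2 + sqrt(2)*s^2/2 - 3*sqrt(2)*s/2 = s*(s/2 + sqrt(2)/2)*(s - 3)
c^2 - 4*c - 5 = (c - 5)*(c + 1)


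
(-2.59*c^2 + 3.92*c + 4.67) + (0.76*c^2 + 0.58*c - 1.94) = -1.83*c^2 + 4.5*c + 2.73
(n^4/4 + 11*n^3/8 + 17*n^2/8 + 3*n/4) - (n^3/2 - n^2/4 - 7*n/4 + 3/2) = n^4/4 + 7*n^3/8 + 19*n^2/8 + 5*n/2 - 3/2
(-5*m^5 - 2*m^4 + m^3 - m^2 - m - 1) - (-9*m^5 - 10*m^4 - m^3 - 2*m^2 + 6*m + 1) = 4*m^5 + 8*m^4 + 2*m^3 + m^2 - 7*m - 2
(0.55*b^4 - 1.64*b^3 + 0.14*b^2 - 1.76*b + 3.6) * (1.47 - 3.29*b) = -1.8095*b^5 + 6.2041*b^4 - 2.8714*b^3 + 5.9962*b^2 - 14.4312*b + 5.292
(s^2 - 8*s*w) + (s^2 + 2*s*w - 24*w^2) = 2*s^2 - 6*s*w - 24*w^2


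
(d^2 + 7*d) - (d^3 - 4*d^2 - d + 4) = -d^3 + 5*d^2 + 8*d - 4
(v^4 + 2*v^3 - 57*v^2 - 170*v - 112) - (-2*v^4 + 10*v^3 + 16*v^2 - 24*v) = 3*v^4 - 8*v^3 - 73*v^2 - 146*v - 112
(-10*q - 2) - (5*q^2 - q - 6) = -5*q^2 - 9*q + 4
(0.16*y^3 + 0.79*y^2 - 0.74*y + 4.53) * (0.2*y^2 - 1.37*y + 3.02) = 0.032*y^5 - 0.0612*y^4 - 0.7471*y^3 + 4.3056*y^2 - 8.4409*y + 13.6806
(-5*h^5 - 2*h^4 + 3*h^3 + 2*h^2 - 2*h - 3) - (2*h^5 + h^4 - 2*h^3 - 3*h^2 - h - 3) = -7*h^5 - 3*h^4 + 5*h^3 + 5*h^2 - h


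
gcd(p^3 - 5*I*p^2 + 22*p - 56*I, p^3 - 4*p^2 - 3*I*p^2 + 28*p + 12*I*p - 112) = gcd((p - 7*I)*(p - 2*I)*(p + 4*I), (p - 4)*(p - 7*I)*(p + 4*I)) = p^2 - 3*I*p + 28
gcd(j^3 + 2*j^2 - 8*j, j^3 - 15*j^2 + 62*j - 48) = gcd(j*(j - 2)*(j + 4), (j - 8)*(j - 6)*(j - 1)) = 1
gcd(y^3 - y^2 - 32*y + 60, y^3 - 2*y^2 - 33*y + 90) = y^2 + y - 30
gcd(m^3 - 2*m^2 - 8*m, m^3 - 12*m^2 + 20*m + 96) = m + 2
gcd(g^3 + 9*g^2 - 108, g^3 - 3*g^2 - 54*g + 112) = 1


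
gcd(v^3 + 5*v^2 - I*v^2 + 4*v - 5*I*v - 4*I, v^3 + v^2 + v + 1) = v^2 + v*(1 - I) - I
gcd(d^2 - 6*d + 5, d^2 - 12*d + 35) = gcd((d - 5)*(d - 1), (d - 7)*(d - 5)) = d - 5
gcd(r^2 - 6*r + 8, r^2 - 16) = r - 4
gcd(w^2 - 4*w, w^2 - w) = w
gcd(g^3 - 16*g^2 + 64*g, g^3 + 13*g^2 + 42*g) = g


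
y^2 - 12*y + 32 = (y - 8)*(y - 4)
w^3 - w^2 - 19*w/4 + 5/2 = (w - 5/2)*(w - 1/2)*(w + 2)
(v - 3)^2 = v^2 - 6*v + 9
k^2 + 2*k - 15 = (k - 3)*(k + 5)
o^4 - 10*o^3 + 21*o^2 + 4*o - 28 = (o - 7)*(o - 2)^2*(o + 1)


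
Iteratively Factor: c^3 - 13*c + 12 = (c + 4)*(c^2 - 4*c + 3) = (c - 1)*(c + 4)*(c - 3)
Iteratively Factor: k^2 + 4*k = (k)*(k + 4)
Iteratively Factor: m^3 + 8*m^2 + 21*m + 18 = (m + 2)*(m^2 + 6*m + 9) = (m + 2)*(m + 3)*(m + 3)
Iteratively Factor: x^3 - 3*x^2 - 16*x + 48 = (x - 3)*(x^2 - 16) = (x - 3)*(x + 4)*(x - 4)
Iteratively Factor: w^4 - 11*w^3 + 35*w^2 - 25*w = (w - 1)*(w^3 - 10*w^2 + 25*w) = (w - 5)*(w - 1)*(w^2 - 5*w) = (w - 5)^2*(w - 1)*(w)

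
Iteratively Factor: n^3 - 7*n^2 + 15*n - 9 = (n - 1)*(n^2 - 6*n + 9) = (n - 3)*(n - 1)*(n - 3)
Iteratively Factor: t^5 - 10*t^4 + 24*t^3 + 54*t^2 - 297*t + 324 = (t - 3)*(t^4 - 7*t^3 + 3*t^2 + 63*t - 108) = (t - 3)^2*(t^3 - 4*t^2 - 9*t + 36) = (t - 4)*(t - 3)^2*(t^2 - 9) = (t - 4)*(t - 3)^2*(t + 3)*(t - 3)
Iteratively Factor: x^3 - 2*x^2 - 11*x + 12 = (x + 3)*(x^2 - 5*x + 4) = (x - 1)*(x + 3)*(x - 4)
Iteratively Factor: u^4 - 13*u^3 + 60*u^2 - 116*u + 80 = (u - 2)*(u^3 - 11*u^2 + 38*u - 40) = (u - 2)^2*(u^2 - 9*u + 20) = (u - 5)*(u - 2)^2*(u - 4)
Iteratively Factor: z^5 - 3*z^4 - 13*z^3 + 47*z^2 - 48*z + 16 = (z - 1)*(z^4 - 2*z^3 - 15*z^2 + 32*z - 16) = (z - 1)*(z + 4)*(z^3 - 6*z^2 + 9*z - 4) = (z - 1)^2*(z + 4)*(z^2 - 5*z + 4) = (z - 4)*(z - 1)^2*(z + 4)*(z - 1)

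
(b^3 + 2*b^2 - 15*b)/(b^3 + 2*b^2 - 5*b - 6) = b*(b^2 + 2*b - 15)/(b^3 + 2*b^2 - 5*b - 6)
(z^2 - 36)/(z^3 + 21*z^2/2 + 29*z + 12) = 2*(z - 6)/(2*z^2 + 9*z + 4)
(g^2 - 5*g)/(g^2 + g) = (g - 5)/(g + 1)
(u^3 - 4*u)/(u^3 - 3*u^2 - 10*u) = (u - 2)/(u - 5)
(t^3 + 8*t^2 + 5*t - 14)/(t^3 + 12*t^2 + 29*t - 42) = (t + 2)/(t + 6)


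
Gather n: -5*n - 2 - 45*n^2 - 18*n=-45*n^2 - 23*n - 2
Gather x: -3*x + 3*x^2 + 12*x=3*x^2 + 9*x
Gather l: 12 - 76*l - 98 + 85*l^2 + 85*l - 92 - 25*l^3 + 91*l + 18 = -25*l^3 + 85*l^2 + 100*l - 160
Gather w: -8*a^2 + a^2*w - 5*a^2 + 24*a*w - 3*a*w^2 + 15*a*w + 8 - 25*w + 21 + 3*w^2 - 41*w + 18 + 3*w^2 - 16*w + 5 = -13*a^2 + w^2*(6 - 3*a) + w*(a^2 + 39*a - 82) + 52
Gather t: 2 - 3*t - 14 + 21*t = 18*t - 12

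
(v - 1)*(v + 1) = v^2 - 1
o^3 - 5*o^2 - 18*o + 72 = (o - 6)*(o - 3)*(o + 4)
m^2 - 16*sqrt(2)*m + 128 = (m - 8*sqrt(2))^2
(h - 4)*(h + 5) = h^2 + h - 20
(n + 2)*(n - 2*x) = n^2 - 2*n*x + 2*n - 4*x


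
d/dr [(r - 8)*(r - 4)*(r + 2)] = 3*r^2 - 20*r + 8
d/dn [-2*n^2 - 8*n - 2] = -4*n - 8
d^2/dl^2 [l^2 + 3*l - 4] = 2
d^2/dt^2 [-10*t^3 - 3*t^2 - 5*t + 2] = -60*t - 6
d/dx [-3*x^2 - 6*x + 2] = -6*x - 6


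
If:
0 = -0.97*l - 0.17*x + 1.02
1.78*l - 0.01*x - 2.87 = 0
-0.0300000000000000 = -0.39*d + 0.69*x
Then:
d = -5.41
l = 1.59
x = -3.10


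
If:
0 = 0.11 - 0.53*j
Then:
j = 0.21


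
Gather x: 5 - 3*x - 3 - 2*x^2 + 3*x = 2 - 2*x^2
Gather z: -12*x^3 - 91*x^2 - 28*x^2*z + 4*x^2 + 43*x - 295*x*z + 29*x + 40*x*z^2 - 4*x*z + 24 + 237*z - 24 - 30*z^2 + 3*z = -12*x^3 - 87*x^2 + 72*x + z^2*(40*x - 30) + z*(-28*x^2 - 299*x + 240)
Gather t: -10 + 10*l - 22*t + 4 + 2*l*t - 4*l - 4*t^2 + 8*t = 6*l - 4*t^2 + t*(2*l - 14) - 6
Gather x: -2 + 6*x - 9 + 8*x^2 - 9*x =8*x^2 - 3*x - 11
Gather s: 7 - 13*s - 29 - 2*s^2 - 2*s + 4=-2*s^2 - 15*s - 18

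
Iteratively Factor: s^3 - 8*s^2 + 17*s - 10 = (s - 1)*(s^2 - 7*s + 10) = (s - 2)*(s - 1)*(s - 5)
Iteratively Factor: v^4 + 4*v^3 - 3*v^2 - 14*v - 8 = (v + 1)*(v^3 + 3*v^2 - 6*v - 8) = (v + 1)*(v + 4)*(v^2 - v - 2) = (v - 2)*(v + 1)*(v + 4)*(v + 1)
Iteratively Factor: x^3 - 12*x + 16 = (x + 4)*(x^2 - 4*x + 4) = (x - 2)*(x + 4)*(x - 2)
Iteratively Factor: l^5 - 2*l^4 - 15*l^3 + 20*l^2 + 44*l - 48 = (l + 2)*(l^4 - 4*l^3 - 7*l^2 + 34*l - 24) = (l - 1)*(l + 2)*(l^3 - 3*l^2 - 10*l + 24) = (l - 2)*(l - 1)*(l + 2)*(l^2 - l - 12) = (l - 2)*(l - 1)*(l + 2)*(l + 3)*(l - 4)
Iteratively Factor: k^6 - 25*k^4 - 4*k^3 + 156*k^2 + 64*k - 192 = (k + 2)*(k^5 - 2*k^4 - 21*k^3 + 38*k^2 + 80*k - 96) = (k + 2)^2*(k^4 - 4*k^3 - 13*k^2 + 64*k - 48) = (k + 2)^2*(k + 4)*(k^3 - 8*k^2 + 19*k - 12) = (k - 3)*(k + 2)^2*(k + 4)*(k^2 - 5*k + 4) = (k - 4)*(k - 3)*(k + 2)^2*(k + 4)*(k - 1)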